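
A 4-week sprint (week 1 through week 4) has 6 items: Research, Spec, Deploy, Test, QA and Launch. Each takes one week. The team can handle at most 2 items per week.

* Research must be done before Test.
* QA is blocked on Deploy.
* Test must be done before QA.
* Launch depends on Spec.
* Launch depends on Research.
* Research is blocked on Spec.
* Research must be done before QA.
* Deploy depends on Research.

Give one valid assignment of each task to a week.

Deploy -> week 3, Research -> week 2, Launch -> week 4, QA -> week 4, Spec -> week 1, Test -> week 3

Checking: Spec(week 1) before Research(week 2); Deploy(week 3) before QA(week 4); Research(week 2) before Test(week 3); Test(week 3) before QA(week 4); Spec(week 1) before Launch(week 4); Research(week 2) before Launch(week 4); Research(week 2) before QA(week 4); Research(week 2) before Deploy(week 3); max 2 per week (cap 2).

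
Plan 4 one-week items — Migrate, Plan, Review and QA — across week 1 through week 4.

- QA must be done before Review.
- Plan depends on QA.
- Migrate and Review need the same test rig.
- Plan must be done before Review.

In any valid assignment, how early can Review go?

Precedence pushes Review to at least week 3.
Review at week 3 is achievable: QA -> week 1, Plan -> week 2, Review -> week 3, Migrate -> week 1.

week 3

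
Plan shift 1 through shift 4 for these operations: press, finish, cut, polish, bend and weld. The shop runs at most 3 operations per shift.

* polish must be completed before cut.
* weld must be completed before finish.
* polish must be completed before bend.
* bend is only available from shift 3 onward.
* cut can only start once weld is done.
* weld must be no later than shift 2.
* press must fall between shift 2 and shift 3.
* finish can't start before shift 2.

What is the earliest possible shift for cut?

shift 2

Precedence pushes cut to at least shift 2.
cut at shift 2 is achievable: polish in shift 1; finish in shift 2; bend in shift 3; weld in shift 1; press in shift 2; cut in shift 2.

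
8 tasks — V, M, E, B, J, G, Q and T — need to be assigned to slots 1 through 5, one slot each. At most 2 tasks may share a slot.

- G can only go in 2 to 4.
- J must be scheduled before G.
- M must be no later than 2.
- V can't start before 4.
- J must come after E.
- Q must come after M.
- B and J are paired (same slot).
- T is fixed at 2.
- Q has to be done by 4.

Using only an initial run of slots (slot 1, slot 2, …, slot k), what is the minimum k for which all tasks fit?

The precedence chain requires at least 3 distinct slots.
With at most 2 per slot and 8 tasks, at least 4 slots are needed.
V can't be placed before 4, so the schedule must run through at least slot 4.
4 works (last occupied slot: 4): for example M in 1; E in 1; T in 2; B in 3; Q in 2; J in 3; V in 4; G in 4.

4 slots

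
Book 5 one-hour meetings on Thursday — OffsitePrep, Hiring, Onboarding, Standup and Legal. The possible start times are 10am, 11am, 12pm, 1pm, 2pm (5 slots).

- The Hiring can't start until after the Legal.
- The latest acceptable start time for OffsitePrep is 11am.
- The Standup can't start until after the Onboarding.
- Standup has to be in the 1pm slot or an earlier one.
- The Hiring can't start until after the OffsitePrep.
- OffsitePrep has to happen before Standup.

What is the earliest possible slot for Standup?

11am

Precedence pushes Standup to at least 11am; Standup's own window allows nothing later than 1pm.
Standup at 11am is achievable: Onboarding in 10am; OffsitePrep in 10am; Standup in 11am; Hiring in 11am; Legal in 10am.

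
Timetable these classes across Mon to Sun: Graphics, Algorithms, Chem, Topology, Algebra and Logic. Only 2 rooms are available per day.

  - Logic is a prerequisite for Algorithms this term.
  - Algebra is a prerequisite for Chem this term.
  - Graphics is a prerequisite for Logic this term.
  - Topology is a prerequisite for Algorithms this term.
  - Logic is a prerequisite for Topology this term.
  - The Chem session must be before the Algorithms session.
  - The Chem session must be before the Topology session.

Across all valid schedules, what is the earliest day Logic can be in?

Tue

Precedence pushes Logic to at least Tue; downstream work caps Logic at Fri.
Logic at Tue is achievable: Algebra=Mon; Algorithms=Thu; Topology=Wed; Logic=Tue; Chem=Tue; Graphics=Mon.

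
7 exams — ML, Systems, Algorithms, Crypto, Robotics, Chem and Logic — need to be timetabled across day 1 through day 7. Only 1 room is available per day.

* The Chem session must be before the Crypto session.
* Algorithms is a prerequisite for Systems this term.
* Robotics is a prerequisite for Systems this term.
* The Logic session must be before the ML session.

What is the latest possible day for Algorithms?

Downstream work caps Algorithms at day 6.
Algorithms at day 6 is achievable: Chem in day 3; Logic in day 1; ML in day 2; Robotics in day 5; Systems in day 7; Algorithms in day 6; Crypto in day 4.

day 6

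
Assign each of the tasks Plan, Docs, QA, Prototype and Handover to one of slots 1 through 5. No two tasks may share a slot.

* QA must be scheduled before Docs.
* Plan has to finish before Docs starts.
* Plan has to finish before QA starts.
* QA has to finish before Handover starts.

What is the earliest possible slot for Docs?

Precedence pushes Docs to at least 3.
Docs at 3 is achievable: Plan -> 1; Prototype -> 5; Handover -> 4; QA -> 2; Docs -> 3.

3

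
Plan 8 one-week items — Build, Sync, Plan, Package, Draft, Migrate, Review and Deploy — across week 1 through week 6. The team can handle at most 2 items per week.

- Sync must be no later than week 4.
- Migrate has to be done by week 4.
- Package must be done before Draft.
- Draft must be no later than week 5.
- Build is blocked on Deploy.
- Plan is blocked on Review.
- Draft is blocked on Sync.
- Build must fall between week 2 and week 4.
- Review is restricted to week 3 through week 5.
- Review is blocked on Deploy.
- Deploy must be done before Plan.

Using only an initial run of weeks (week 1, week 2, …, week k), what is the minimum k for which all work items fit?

The precedence chain requires at least 3 distinct weeks.
With at most 2 per week and 8 work items, at least 4 weeks are needed.
Propagating the time windows through the other constraints, Plan can't land before week 4, so the schedule must run through at least week 4.
4 works (last occupied week: week 4): for example Review in week 3, Plan in week 4, Sync in week 1, Deploy in week 1, Draft in week 3, Package in week 2, Build in week 2, Migrate in week 4.

4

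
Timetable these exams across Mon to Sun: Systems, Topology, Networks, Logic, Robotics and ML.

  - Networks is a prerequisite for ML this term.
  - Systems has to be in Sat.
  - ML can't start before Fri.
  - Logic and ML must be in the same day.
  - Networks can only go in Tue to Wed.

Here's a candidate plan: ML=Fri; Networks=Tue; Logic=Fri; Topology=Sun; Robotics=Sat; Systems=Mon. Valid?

Networks can only go in Tue to Wed — holds.
ML can't start before Fri — holds.
Logic and ML must be in the same day — holds.
Networks is a prerequisite for ML this term — holds.
Systems has to be in Sat — violated.

No. Systems has to be in Sat is not satisfied.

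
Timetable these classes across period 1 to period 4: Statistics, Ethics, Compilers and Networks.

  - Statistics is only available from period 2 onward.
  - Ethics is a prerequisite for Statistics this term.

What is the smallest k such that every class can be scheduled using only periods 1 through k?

2 periods

The precedence chain requires at least 2 distinct periods.
2 works (last occupied period: period 2): for example Statistics in period 2, Networks in period 1, Compilers in period 1, Ethics in period 1.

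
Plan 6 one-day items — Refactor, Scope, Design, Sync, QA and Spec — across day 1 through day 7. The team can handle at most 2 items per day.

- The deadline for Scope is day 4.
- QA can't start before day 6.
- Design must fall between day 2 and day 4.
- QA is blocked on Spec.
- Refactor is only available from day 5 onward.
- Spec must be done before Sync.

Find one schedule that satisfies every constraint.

Spec=day 1, Design=day 2, Scope=day 1, Sync=day 2, Refactor=day 5, QA=day 6

Checking: Spec(day 1) before Sync(day 2); Spec(day 1) before QA(day 6); Refactor=day 5 in [day 5,day 7]; Design=day 2 in [day 2,day 4]; QA=day 6 in [day 6,day 7]; Scope=day 1 in [day 1,day 4]; max 2 per day (cap 2).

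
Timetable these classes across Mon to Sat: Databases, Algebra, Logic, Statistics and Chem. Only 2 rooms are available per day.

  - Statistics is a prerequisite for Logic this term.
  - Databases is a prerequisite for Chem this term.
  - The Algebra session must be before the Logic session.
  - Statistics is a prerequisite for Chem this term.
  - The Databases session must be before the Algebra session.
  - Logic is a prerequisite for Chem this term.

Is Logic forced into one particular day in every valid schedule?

No

Logic can be Wed (e.g. Algebra in Tue, Chem in Thu, Logic in Wed, Databases in Mon, Statistics in Mon) or Thu (e.g. Algebra in Tue; Logic in Thu; Chem in Fri; Statistics in Mon; Databases in Mon).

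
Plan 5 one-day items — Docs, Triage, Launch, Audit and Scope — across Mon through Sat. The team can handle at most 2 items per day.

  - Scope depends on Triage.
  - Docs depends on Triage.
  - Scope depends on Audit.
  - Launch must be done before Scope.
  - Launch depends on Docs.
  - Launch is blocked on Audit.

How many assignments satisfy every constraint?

48

Splitting on Docs: it can be Tue (16), Wed (20), Thu (12). Listing each branch's schedules as (Triage, Launch, Audit, Scope):
Docs=Tue: (Mon,Wed,Mon,Thu) (Mon,Wed,Mon,Fri) (Mon,Wed,Mon,Sat) (Mon,Wed,Tue,Thu) (Mon,Wed,Tue,Fri) (Mon,Wed,Tue,Sat) (Mon,Thu,Mon,Fri) (Mon,Thu,Mon,Sat) (Mon,Thu,Tue,Fri) (Mon,Thu,Tue,Sat) (Mon,Thu,Wed,Fri) (Mon,Thu,Wed,Sat) (Mon,Fri,Mon,Sat) (Mon,Fri,Tue,Sat) (Mon,Fri,Wed,Sat) (Mon,Fri,Thu,Sat) — 16.
Docs=Wed: (Mon,Thu,Mon,Fri) (Mon,Thu,Mon,Sat) (Mon,Thu,Tue,Fri) (Mon,Thu,Tue,Sat) (Mon,Thu,Wed,Fri) (Mon,Thu,Wed,Sat) (Mon,Fri,Mon,Sat) (Mon,Fri,Tue,Sat) (Mon,Fri,Wed,Sat) (Mon,Fri,Thu,Sat) (Tue,Thu,Mon,Fri) (Tue,Thu,Mon,Sat) (Tue,Thu,Tue,Fri) (Tue,Thu,Tue,Sat) (Tue,Thu,Wed,Fri) (Tue,Thu,Wed,Sat) (Tue,Fri,Mon,Sat) (Tue,Fri,Tue,Sat) (Tue,Fri,Wed,Sat) (Tue,Fri,Thu,Sat) — 20.
Docs=Thu: (Mon,Fri,Mon,Sat) (Mon,Fri,Tue,Sat) (Mon,Fri,Wed,Sat) (Mon,Fri,Thu,Sat) (Tue,Fri,Mon,Sat) (Tue,Fri,Tue,Sat) (Tue,Fri,Wed,Sat) (Tue,Fri,Thu,Sat) (Wed,Fri,Mon,Sat) (Wed,Fri,Tue,Sat) (Wed,Fri,Wed,Sat) (Wed,Fri,Thu,Sat) — 12.
Summing: 16 + 20 + 12 = 48.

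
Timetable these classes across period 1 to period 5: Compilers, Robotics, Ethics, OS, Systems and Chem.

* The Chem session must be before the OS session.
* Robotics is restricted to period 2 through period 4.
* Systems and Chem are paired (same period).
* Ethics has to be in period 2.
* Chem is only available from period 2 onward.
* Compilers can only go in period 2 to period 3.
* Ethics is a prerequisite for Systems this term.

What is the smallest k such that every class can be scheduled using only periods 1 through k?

4 periods

The precedence chain requires at least 3 distinct periods.
Propagating the time windows through the other constraints, OS can't land before period 4, so the schedule must run through at least period 4.
4 works (last occupied period: period 4): for example Systems in period 3, Compilers in period 2, Ethics in period 2, Robotics in period 2, Chem in period 3, OS in period 4.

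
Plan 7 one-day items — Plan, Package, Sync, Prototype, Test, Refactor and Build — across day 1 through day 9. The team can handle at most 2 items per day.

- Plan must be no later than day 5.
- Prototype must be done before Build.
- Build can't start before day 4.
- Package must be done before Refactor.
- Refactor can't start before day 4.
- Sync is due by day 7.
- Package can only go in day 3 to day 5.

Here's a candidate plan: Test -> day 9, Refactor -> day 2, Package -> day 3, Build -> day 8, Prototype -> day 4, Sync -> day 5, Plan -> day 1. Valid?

Build can't start before day 4 — holds.
Plan must be no later than day 5 — holds.
Refactor can't start before day 4 — violated.
The team can handle at most 2 items per day — holds.
Package must be done before Refactor — violated.
Package can only go in day 3 to day 5 — holds.
Prototype must be done before Build — holds.
Sync is due by day 7 — holds.

No — it violates: Refactor can't start before day 4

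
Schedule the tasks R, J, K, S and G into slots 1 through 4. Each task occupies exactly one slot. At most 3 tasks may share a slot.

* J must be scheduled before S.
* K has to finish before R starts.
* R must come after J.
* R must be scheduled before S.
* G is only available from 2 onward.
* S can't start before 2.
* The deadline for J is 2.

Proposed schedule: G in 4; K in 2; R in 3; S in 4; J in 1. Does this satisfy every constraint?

At most 3 tasks may share a slot — holds.
R must come after J — holds.
J must be scheduled before S — holds.
G is only available from 2 onward — holds.
S can't start before 2 — holds.
The deadline for J is 2 — holds.
R must be scheduled before S — holds.
K has to finish before R starts — holds.

Valid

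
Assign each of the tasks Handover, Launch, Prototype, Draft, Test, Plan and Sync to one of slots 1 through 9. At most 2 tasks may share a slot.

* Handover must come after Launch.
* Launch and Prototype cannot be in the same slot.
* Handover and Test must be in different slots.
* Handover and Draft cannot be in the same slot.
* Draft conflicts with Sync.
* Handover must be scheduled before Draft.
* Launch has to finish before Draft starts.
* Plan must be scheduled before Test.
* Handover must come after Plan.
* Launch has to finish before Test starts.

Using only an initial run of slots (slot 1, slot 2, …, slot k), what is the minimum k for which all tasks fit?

The precedence chain requires at least 3 distinct slots.
With at most 2 per slot and 7 tasks, at least 4 slots are needed.
4 works (last occupied slot: 4): for example Sync -> 4, Launch -> 1, Prototype -> 2, Plan -> 1, Draft -> 3, Handover -> 2, Test -> 3.

4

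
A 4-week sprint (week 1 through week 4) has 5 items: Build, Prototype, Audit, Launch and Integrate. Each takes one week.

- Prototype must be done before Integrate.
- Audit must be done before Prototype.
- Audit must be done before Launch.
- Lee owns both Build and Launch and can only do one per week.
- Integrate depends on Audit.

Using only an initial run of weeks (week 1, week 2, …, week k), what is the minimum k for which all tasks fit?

The precedence chain requires at least 3 distinct weeks.
3 works (last occupied week: week 3): for example Audit in week 1, Prototype in week 2, Build in week 1, Integrate in week 3, Launch in week 2.

3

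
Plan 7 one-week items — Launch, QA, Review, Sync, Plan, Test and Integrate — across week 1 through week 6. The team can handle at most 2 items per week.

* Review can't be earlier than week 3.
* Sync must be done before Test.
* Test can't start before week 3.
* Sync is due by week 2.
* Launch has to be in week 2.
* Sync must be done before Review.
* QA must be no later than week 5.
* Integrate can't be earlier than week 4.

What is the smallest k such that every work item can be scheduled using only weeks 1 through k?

The precedence chain requires at least 2 distinct weeks.
With at most 2 per week and 7 work items, at least 4 weeks are needed.
Integrate can't be placed before week 4, so the schedule must run through at least week 4.
4 works (last occupied week: week 4): for example Launch in week 2, Sync in week 1, Test in week 3, Integrate in week 4, Plan in week 2, QA in week 1, Review in week 3.

4 weeks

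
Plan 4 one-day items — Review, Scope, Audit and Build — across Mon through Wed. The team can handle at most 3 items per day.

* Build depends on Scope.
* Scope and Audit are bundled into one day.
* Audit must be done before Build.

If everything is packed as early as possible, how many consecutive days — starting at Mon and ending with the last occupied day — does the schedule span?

The precedence chain requires at least 2 distinct days.
With at most 3 per day and 4 tasks, at least 2 days are needed.
2 works (last occupied day: Tue): for example Scope=Mon, Build=Tue, Review=Mon, Audit=Mon.

2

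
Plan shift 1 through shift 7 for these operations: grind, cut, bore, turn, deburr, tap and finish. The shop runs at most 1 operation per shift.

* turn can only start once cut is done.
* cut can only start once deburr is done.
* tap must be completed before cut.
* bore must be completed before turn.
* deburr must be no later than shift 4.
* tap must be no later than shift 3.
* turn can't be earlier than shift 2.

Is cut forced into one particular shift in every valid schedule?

cut can be shift 3 (e.g. bore in shift 4, grind in shift 6, cut in shift 3, deburr in shift 2, tap in shift 1, turn in shift 5, finish in shift 7) or shift 4 (e.g. turn in shift 5, tap in shift 1, deburr in shift 2, grind in shift 6, finish in shift 7, bore in shift 3, cut in shift 4).

No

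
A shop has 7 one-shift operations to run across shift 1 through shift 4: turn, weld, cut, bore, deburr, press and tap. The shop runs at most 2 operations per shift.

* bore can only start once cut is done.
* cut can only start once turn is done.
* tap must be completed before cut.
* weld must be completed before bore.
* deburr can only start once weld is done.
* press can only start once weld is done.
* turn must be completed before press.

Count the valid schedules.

24

Splitting on turn: it can be shift 1 (16), shift 2 (8). Listing each branch's schedules as (weld, cut, bore, deburr, press, tap) by shift number:
turn=shift 1: (1,3,4,2,3,2) (1,3,4,2,4,2) (1,3,4,3,2,2) (1,3,4,3,4,2) (1,3,4,4,2,2) (1,3,4,4,3,2) (2,2,3,3,4,1) (2,2,3,4,3,1) (2,2,3,4,4,1) (2,2,4,3,3,1) (2,2,4,3,4,1) (2,2,4,4,3,1) (2,3,4,3,4,1) (2,3,4,3,4,2) (2,3,4,4,3,1) (2,3,4,4,3,2) — 16.
turn=shift 2: (1,3,4,2,3,1) (1,3,4,2,4,1) (1,3,4,3,4,1) (1,3,4,3,4,2) (1,3,4,4,3,1) (1,3,4,4,3,2) (2,3,4,3,4,1) (2,3,4,4,3,1) — 8.
Summing: 16 + 8 = 24.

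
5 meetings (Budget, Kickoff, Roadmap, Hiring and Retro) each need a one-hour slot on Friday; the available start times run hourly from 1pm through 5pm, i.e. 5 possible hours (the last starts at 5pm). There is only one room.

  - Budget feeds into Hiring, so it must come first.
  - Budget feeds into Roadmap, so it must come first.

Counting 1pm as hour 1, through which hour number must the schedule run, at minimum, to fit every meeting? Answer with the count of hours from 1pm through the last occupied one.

The precedence chain requires at least 2 distinct hours.
With at most 1 per hour and 5 meetings, at least 5 hours are needed.
5 works (last occupied hour: 5pm): for example Hiring in 3pm; Roadmap in 2pm; Budget in 1pm; Kickoff in 4pm; Retro in 5pm.

5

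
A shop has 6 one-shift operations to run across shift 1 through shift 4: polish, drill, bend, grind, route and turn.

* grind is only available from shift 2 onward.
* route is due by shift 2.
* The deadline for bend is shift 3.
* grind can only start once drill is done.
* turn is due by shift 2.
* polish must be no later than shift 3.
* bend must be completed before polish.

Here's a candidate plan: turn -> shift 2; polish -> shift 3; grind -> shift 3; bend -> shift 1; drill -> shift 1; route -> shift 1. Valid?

Valid

turn is due by shift 2 — holds.
polish must be no later than shift 3 — holds.
grind is only available from shift 2 onward — holds.
bend must be completed before polish — holds.
grind can only start once drill is done — holds.
route is due by shift 2 — holds.
The deadline for bend is shift 3 — holds.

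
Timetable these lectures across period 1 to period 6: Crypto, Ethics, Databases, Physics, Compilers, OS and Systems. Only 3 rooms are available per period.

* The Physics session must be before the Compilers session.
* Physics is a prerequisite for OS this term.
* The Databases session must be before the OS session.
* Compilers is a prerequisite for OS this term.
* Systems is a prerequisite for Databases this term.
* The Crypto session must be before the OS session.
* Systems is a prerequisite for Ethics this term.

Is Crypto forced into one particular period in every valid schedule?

No

Crypto can be period 1 (e.g. Databases -> period 2; Compilers -> period 2; Crypto -> period 1; OS -> period 3; Systems -> period 1; Ethics -> period 2; Physics -> period 1) or period 2 (e.g. Crypto -> period 2; Ethics -> period 3; Physics -> period 1; Compilers -> period 2; OS -> period 3; Systems -> period 1; Databases -> period 2).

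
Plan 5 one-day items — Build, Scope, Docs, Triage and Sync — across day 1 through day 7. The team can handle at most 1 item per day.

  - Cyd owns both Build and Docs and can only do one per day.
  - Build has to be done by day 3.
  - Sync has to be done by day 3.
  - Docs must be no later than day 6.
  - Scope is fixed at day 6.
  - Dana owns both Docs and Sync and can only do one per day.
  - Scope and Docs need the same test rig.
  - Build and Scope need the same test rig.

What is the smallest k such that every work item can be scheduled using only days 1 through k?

With at most 1 per day and 5 work items, at least 5 days are needed.
Scope can't be placed before day 6, so the schedule must run through at least day 6.
6 works (last occupied day: day 6): for example Docs in day 3; Scope in day 6; Sync in day 2; Build in day 1; Triage in day 4.

6 days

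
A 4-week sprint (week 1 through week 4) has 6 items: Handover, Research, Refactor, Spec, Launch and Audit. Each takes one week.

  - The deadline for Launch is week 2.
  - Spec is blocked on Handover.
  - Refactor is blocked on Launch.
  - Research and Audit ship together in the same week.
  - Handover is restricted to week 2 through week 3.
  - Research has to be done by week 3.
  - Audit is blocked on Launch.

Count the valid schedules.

Splitting on Handover: it can be week 2 (16), week 3 (8). Listing each branch's schedules as (Research, Refactor, Spec, Launch, Audit) by week number:
Handover=week 2: (2,2,3,1,2) (2,2,4,1,2) (2,3,3,1,2) (2,3,4,1,2) (2,4,3,1,2) (2,4,4,1,2) (3,2,3,1,3) (3,2,4,1,3) (3,3,3,1,3) (3,3,3,2,3) (3,3,4,1,3) (3,3,4,2,3) (3,4,3,1,3) (3,4,3,2,3) (3,4,4,1,3) (3,4,4,2,3) — 16.
Handover=week 3: (2,2,4,1,2) (2,3,4,1,2) (2,4,4,1,2) (3,2,4,1,3) (3,3,4,1,3) (3,3,4,2,3) (3,4,4,1,3) (3,4,4,2,3) — 8.
Summing: 16 + 8 = 24.

24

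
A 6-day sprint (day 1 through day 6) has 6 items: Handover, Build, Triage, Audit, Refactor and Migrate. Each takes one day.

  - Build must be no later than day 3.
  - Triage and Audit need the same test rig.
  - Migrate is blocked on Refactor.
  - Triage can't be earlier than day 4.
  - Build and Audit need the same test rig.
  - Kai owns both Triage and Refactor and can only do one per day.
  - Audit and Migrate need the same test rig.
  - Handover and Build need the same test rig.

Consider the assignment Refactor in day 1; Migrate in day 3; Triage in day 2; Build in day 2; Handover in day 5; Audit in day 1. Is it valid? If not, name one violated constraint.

No — it violates: Triage can't be earlier than day 4

Kai owns both Triage and Refactor and can only do one per day — holds.
Handover and Build need the same test rig — holds.
Migrate is blocked on Refactor — holds.
Triage can't be earlier than day 4 — violated.
Triage and Audit need the same test rig — holds.
Audit and Migrate need the same test rig — holds.
Build must be no later than day 3 — holds.
Build and Audit need the same test rig — holds.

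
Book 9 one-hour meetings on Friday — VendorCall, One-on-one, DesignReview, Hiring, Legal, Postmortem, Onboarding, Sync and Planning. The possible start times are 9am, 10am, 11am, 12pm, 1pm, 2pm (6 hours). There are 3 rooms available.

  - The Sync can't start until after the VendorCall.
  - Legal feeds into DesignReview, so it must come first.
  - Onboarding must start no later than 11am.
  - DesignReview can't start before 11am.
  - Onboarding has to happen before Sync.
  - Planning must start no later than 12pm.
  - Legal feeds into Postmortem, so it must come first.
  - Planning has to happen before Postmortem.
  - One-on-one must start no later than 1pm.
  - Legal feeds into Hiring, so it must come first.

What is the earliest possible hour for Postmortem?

10am

Precedence pushes Postmortem to at least 10am.
Postmortem at 10am is achievable: Postmortem in 10am, Legal in 9am, One-on-one in 10am, DesignReview in 11am, Onboarding in 9am, VendorCall in 10am, Hiring in 11am, Sync in 11am, Planning in 9am.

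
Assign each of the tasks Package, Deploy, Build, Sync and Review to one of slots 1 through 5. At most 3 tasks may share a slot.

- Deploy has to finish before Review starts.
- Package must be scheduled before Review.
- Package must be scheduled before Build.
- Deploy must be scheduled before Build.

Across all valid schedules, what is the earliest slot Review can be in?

Precedence pushes Review to at least 2.
Review at 2 is achievable: Sync in 1, Review in 2, Build in 2, Package in 1, Deploy in 1.

2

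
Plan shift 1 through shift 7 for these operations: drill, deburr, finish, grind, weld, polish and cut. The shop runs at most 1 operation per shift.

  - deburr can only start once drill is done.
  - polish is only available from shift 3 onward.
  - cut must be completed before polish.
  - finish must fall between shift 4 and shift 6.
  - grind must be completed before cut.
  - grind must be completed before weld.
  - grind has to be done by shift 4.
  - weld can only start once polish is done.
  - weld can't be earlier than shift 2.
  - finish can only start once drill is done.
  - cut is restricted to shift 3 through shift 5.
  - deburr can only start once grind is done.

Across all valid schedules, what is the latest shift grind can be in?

shift 2

Grind's own window allows nothing later than shift 4.
grind at shift 2 is achievable: polish=shift 5, weld=shift 6, drill=shift 1, finish=shift 4, cut=shift 3, deburr=shift 7, grind=shift 2.
Nothing later works — the capacity limit rule out every shift after shift 2.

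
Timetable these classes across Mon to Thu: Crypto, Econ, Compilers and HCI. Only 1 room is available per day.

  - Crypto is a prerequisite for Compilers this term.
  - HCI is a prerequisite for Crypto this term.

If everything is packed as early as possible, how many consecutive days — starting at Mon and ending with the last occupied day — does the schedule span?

The precedence chain requires at least 3 distinct days.
With at most 1 per day and 4 classes, at least 4 days are needed.
4 works (last occupied day: Thu): for example Crypto in Tue; Compilers in Wed; HCI in Mon; Econ in Thu.

4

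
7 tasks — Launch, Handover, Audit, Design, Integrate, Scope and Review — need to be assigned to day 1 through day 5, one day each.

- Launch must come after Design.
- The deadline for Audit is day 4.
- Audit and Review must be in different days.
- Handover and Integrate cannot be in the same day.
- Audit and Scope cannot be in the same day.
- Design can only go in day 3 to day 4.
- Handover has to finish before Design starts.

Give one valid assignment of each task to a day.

Handover -> day 1; Launch -> day 4; Design -> day 3; Scope -> day 2; Review -> day 2; Integrate -> day 2; Audit -> day 1

Checking: Handover(day 1) before Design(day 3); Design(day 3) before Launch(day 4); Audit(day 1) != Review(day 2); Handover(day 1) != Integrate(day 2); Audit(day 1) != Scope(day 2); Design=day 3 in [day 3,day 4]; Audit=day 1 in [day 1,day 4].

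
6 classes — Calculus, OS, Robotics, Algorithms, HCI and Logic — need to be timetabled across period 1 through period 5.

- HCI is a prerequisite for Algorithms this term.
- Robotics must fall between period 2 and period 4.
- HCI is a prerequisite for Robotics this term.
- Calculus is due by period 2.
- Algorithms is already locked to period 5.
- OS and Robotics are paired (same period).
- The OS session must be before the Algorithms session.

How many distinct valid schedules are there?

Splitting on Calculus: it can be period 1 (30), period 2 (30). Listing each branch's schedules as (OS, Robotics, Algorithms, HCI, Logic) by period number:
Calculus=period 1: (2,2,5,1,1) (2,2,5,1,2) (2,2,5,1,3) (2,2,5,1,4) (2,2,5,1,5) (3,3,5,1,1) (3,3,5,1,2) (3,3,5,1,3) (3,3,5,1,4) (3,3,5,1,5) (3,3,5,2,1) (3,3,5,2,2) (3,3,5,2,3) (3,3,5,2,4) (3,3,5,2,5) (4,4,5,1,1) (4,4,5,1,2) (4,4,5,1,3) (4,4,5,1,4) (4,4,5,1,5) (4,4,5,2,1) (4,4,5,2,2) (4,4,5,2,3) (4,4,5,2,4) (4,4,5,2,5) (4,4,5,3,1) (4,4,5,3,2) (4,4,5,3,3) (4,4,5,3,4) (4,4,5,3,5) — 30.
Calculus=period 2: (2,2,5,1,1) (2,2,5,1,2) (2,2,5,1,3) (2,2,5,1,4) (2,2,5,1,5) (3,3,5,1,1) (3,3,5,1,2) (3,3,5,1,3) (3,3,5,1,4) (3,3,5,1,5) (3,3,5,2,1) (3,3,5,2,2) (3,3,5,2,3) (3,3,5,2,4) (3,3,5,2,5) (4,4,5,1,1) (4,4,5,1,2) (4,4,5,1,3) (4,4,5,1,4) (4,4,5,1,5) (4,4,5,2,1) (4,4,5,2,2) (4,4,5,2,3) (4,4,5,2,4) (4,4,5,2,5) (4,4,5,3,1) (4,4,5,3,2) (4,4,5,3,3) (4,4,5,3,4) (4,4,5,3,5) — 30.
Summing: 30 + 30 = 60.

60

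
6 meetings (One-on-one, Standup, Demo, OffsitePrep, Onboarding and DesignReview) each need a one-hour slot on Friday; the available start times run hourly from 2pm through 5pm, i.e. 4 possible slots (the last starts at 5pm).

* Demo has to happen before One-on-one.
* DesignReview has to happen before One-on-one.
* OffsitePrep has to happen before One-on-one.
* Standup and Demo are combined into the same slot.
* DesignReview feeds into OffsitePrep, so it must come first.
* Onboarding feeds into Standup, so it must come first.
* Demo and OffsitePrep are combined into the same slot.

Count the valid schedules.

Splitting on One-on-one: it can be 4pm (1), 5pm (5). Listing each branch's schedules as (Standup, Demo, OffsitePrep, Onboarding, DesignReview):
One-on-one=4pm: (3pm,3pm,3pm,2pm,2pm) — 1.
One-on-one=5pm: (3pm,3pm,3pm,2pm,2pm) (4pm,4pm,4pm,2pm,2pm) (4pm,4pm,4pm,2pm,3pm) (4pm,4pm,4pm,3pm,2pm) (4pm,4pm,4pm,3pm,3pm) — 5.
Summing: 1 + 5 = 6.

6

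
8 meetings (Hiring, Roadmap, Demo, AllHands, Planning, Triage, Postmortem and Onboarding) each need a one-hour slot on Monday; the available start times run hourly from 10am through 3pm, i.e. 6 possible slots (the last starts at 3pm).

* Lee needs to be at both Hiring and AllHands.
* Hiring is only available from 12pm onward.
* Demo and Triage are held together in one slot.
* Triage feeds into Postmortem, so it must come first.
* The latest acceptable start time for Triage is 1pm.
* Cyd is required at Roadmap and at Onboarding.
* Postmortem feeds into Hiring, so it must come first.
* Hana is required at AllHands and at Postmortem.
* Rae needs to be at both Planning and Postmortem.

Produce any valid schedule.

Roadmap -> 10am; Demo -> 10am; Triage -> 10am; AllHands -> 10am; Onboarding -> 11am; Postmortem -> 11am; Hiring -> 12pm; Planning -> 10am

Checking: Triage(10am) before Postmortem(11am); Postmortem(11am) before Hiring(12pm); Roadmap(10am) != Onboarding(11am); Planning(10am) != Postmortem(11am); Hiring(12pm) != AllHands(10am); AllHands(10am) != Postmortem(11am); Demo = Triage = 10am; Triage=10am in [10am,1pm]; Hiring=12pm in [12pm,3pm].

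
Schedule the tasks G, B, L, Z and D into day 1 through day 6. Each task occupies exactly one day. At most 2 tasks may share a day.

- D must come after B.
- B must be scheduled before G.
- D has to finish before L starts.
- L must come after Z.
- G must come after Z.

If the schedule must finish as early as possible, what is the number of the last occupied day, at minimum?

3

The precedence chain requires at least 3 distinct days.
With at most 2 per day and 5 tasks, at least 3 days are needed.
3 works (last occupied day: day 3): for example L in day 3; G in day 2; Z in day 1; B in day 1; D in day 2.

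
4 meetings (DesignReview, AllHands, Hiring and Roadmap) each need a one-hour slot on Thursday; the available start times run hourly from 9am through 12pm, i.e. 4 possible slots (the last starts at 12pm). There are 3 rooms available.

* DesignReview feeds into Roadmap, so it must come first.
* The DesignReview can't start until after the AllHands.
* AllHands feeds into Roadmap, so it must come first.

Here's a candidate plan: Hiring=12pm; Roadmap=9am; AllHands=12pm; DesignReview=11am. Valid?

Invalid. AllHands feeds into Roadmap, so it must come first.

There are 3 rooms available — holds.
DesignReview feeds into Roadmap, so it must come first — violated.
The DesignReview can't start until after the AllHands — violated.
AllHands feeds into Roadmap, so it must come first — violated.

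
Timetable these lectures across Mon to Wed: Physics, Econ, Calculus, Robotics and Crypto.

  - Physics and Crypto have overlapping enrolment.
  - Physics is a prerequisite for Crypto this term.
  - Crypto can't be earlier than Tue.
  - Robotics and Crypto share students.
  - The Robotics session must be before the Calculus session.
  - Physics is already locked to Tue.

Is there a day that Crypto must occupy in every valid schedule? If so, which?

Wed

Crypto's window is Tue–Wed.
Physics is fixed at Tue, and Crypto can't share a day with Physics.
So Crypto must be Wed.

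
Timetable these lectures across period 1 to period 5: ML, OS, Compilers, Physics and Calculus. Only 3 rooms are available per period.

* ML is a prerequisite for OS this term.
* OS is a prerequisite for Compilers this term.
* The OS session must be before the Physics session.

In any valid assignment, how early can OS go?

period 2

Precedence pushes OS to at least period 2; downstream work caps OS at period 4.
OS at period 2 is achievable: Calculus -> period 1, Physics -> period 3, Compilers -> period 3, ML -> period 1, OS -> period 2.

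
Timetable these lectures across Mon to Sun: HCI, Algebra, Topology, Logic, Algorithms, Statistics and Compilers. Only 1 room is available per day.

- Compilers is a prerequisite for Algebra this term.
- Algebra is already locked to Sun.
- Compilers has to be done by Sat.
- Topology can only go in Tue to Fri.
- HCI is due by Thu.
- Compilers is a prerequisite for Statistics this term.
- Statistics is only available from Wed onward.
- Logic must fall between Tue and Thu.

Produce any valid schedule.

Compilers in Thu, Statistics in Fri, Algebra in Sun, Logic in Tue, Algorithms in Sat, HCI in Mon, Topology in Wed

Checking: Compilers(Thu) before Algebra(Sun); Compilers(Thu) before Statistics(Fri); Statistics=Fri in [Wed,Sun]; Algebra=Sun in [Sun,Sun]; Logic=Tue in [Tue,Thu]; Topology=Wed in [Tue,Fri]; Compilers=Thu in [Mon,Sat]; HCI=Mon in [Mon,Thu]; max 1 per day (cap 1).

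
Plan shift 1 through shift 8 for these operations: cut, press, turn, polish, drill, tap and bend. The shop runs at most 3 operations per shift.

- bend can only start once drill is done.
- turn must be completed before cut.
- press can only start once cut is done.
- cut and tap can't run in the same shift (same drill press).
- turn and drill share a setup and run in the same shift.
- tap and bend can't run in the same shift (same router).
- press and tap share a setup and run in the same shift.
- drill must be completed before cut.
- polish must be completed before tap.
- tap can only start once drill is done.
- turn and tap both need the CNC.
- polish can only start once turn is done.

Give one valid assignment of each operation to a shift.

bend -> shift 2, drill -> shift 1, polish -> shift 2, cut -> shift 2, turn -> shift 1, tap -> shift 3, press -> shift 3

Checking: drill(shift 1) before tap(shift 3); turn(shift 1) before polish(shift 2); polish(shift 2) before tap(shift 3); turn(shift 1) before cut(shift 2); drill(shift 1) before bend(shift 2); cut(shift 2) before press(shift 3); drill(shift 1) before cut(shift 2); turn(shift 1) != tap(shift 3); cut(shift 2) != tap(shift 3); tap(shift 3) != bend(shift 2); press = tap = shift 3; turn = drill = shift 1; max 3 per shift (cap 3).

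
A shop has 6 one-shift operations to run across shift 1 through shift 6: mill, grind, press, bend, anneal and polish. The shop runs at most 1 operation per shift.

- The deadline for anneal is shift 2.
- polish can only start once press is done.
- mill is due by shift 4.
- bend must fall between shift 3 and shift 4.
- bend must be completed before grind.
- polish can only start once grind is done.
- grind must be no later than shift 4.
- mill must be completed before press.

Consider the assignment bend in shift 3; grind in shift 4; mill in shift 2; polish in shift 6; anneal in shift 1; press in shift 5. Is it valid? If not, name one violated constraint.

bend must fall between shift 3 and shift 4 — holds.
grind must be no later than shift 4 — holds.
The deadline for anneal is shift 2 — holds.
mill must be completed before press — holds.
The shop runs at most 1 operation per shift — holds.
polish can only start once grind is done — holds.
bend must be completed before grind — holds.
mill is due by shift 4 — holds.
polish can only start once press is done — holds.

Yes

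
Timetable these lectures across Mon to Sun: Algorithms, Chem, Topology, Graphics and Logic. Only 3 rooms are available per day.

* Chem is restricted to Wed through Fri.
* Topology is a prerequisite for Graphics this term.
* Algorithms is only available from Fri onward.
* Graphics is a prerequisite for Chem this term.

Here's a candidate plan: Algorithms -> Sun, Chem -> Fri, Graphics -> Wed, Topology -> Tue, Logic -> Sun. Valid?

Only 3 rooms are available per day — holds.
Algorithms is only available from Fri onward — holds.
Graphics is a prerequisite for Chem this term — holds.
Chem is restricted to Wed through Fri — holds.
Topology is a prerequisite for Graphics this term — holds.

Yes, all constraints hold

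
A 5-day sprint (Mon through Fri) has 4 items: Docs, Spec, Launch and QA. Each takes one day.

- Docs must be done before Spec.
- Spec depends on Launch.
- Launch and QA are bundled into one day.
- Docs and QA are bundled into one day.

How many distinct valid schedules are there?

10

Splitting on Docs: it can be Mon (4), Tue (3), Wed (2), Thu (1). Listing each branch's schedules as (Spec, Launch, QA):
Docs=Mon: (Tue,Mon,Mon) (Wed,Mon,Mon) (Thu,Mon,Mon) (Fri,Mon,Mon) — 4.
Docs=Tue: (Wed,Tue,Tue) (Thu,Tue,Tue) (Fri,Tue,Tue) — 3.
Docs=Wed: (Thu,Wed,Wed) (Fri,Wed,Wed) — 2.
Docs=Thu: (Fri,Thu,Thu) — 1.
Summing: 4 + 3 + 2 + 1 = 10.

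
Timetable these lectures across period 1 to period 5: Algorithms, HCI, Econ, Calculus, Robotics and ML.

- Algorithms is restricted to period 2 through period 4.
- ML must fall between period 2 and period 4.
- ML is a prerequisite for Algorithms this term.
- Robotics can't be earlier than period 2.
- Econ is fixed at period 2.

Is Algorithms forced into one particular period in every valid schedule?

No

Algorithms can be period 3 (e.g. ML in period 2, Econ in period 2, Calculus in period 1, Algorithms in period 3, HCI in period 1, Robotics in period 2) or period 4 (e.g. ML=period 2, Algorithms=period 4, HCI=period 1, Robotics=period 2, Calculus=period 1, Econ=period 2).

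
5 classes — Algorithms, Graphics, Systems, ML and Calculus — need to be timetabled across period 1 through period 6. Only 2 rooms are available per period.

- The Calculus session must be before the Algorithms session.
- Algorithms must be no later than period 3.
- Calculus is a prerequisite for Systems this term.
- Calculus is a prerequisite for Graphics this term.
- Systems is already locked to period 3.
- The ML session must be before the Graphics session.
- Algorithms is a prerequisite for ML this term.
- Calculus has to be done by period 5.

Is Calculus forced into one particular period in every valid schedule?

No

Calculus can be period 1 (e.g. Graphics -> period 4; Systems -> period 3; Algorithms -> period 2; ML -> period 3; Calculus -> period 1) or period 2 (e.g. Calculus -> period 2; Graphics -> period 5; Algorithms -> period 3; ML -> period 4; Systems -> period 3).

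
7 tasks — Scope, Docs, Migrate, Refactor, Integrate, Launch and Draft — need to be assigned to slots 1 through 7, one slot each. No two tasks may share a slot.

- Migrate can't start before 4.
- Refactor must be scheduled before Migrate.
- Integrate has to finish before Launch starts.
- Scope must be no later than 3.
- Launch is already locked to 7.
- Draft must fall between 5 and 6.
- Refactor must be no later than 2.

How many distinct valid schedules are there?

32

Splitting on Scope: it can be 1 (8), 2 (8), 3 (16). Listing each branch's schedules as (Docs, Migrate, Refactor, Integrate, Launch, Draft):
Scope=1: (3,4,2,5,7,6) (3,4,2,6,7,5) (3,5,2,4,7,6) (3,6,2,4,7,5) (4,5,2,3,7,6) (4,6,2,3,7,5) (5,4,2,3,7,6) (6,4,2,3,7,5) — 8.
Scope=2: (3,4,1,5,7,6) (3,4,1,6,7,5) (3,5,1,4,7,6) (3,6,1,4,7,5) (4,5,1,3,7,6) (4,6,1,3,7,5) (5,4,1,3,7,6) (6,4,1,3,7,5) — 8.
Scope=3: (1,4,2,5,7,6) (1,4,2,6,7,5) (1,5,2,4,7,6) (1,6,2,4,7,5) (2,4,1,5,7,6) (2,4,1,6,7,5) (2,5,1,4,7,6) (2,6,1,4,7,5) (4,5,1,2,7,6) (4,5,2,1,7,6) (4,6,1,2,7,5) (4,6,2,1,7,5) (5,4,1,2,7,6) (5,4,2,1,7,6) (6,4,1,2,7,5) (6,4,2,1,7,5) — 16.
Summing: 8 + 8 + 16 = 32.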